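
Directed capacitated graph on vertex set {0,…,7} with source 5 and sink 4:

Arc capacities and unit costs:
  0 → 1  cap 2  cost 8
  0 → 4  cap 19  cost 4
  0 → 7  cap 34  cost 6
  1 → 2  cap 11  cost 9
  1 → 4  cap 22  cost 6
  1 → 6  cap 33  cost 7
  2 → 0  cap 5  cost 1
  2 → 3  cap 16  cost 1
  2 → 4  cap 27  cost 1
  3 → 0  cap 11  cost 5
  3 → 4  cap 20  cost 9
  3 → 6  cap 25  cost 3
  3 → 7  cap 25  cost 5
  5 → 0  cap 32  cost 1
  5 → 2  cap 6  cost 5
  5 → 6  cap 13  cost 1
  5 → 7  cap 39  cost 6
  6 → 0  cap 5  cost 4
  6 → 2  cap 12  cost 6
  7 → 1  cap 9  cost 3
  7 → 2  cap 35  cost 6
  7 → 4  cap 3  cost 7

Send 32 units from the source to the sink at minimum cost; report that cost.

shortest-cost path #1: 5→0→4 push 19 @ unit cost 5 (adds 95)
shortest-cost path #2: 5→2→4 push 6 @ unit cost 6 (adds 36)
shortest-cost path #3: 5→6→2→4 push 7 @ unit cost 8 (adds 56)
total cost = 187

Minimum cost for 32 units: 187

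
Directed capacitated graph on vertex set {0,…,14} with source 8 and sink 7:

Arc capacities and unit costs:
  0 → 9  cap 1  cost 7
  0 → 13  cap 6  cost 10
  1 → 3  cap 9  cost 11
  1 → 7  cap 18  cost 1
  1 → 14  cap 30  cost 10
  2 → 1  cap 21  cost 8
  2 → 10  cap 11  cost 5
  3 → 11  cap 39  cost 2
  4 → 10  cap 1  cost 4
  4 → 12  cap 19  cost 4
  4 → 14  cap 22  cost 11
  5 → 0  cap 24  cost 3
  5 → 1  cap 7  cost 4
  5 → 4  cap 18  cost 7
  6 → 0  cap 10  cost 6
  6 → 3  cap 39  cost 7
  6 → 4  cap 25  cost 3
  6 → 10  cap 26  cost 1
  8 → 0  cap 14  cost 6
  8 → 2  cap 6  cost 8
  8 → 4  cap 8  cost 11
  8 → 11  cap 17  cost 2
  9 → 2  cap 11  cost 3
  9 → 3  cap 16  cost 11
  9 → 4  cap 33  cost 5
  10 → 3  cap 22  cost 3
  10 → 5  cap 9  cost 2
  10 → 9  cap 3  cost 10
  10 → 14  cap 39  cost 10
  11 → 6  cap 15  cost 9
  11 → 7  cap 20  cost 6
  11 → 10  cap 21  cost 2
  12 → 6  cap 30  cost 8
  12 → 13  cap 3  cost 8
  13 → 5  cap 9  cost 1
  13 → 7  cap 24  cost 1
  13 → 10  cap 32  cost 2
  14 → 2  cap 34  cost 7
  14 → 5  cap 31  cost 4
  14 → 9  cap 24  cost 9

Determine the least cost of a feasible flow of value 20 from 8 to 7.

shortest-cost path #1: 8→11→7 push 17 @ unit cost 8 (adds 136)
shortest-cost path #2: 8→0→13→7 push 3 @ unit cost 17 (adds 51)
total cost = 187

Minimum cost for 20 units: 187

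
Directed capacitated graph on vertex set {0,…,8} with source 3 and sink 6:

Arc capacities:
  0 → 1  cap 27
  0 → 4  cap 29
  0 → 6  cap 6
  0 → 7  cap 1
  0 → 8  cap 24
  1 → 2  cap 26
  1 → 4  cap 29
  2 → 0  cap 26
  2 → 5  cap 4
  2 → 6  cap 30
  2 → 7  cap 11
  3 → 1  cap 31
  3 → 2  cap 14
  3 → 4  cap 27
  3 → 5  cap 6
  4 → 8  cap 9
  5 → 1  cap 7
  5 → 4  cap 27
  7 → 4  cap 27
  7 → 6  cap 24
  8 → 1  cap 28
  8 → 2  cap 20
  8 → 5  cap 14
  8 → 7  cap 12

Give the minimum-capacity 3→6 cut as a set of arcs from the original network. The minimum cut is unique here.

augment #1: 3→2→6 push 14
augment #2: 3→1→2→6 push 16
augment #3: 3→1→2→0→6 push 6
augment #4: 3→1→2→7→6 push 4
augment #5: 3→4→8→7→6 push 9
max flow = 49; residual-reachable set from 3 gives S-side
cut edges (S→T): {(1,2), (3,2), (4,8)} total cap 49

Min-cut arcs: {(1,2), (3,2), (4,8)} (total capacity 49)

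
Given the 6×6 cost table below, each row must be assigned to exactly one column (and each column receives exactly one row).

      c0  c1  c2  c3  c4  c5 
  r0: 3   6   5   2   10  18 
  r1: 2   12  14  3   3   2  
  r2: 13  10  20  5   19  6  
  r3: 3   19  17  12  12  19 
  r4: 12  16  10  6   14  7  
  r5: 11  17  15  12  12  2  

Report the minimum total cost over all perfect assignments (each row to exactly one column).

one of 2 optimal assignments: row0→col1 (cost 6), row1→col4 (cost 3), row2→col3 (cost 5), row3→col0 (cost 3), row4→col2 (cost 10), row5→col5 (cost 2)
total = 6 + 3 + 5 + 3 + 10 + 2 = 29

Minimum assignment cost: 29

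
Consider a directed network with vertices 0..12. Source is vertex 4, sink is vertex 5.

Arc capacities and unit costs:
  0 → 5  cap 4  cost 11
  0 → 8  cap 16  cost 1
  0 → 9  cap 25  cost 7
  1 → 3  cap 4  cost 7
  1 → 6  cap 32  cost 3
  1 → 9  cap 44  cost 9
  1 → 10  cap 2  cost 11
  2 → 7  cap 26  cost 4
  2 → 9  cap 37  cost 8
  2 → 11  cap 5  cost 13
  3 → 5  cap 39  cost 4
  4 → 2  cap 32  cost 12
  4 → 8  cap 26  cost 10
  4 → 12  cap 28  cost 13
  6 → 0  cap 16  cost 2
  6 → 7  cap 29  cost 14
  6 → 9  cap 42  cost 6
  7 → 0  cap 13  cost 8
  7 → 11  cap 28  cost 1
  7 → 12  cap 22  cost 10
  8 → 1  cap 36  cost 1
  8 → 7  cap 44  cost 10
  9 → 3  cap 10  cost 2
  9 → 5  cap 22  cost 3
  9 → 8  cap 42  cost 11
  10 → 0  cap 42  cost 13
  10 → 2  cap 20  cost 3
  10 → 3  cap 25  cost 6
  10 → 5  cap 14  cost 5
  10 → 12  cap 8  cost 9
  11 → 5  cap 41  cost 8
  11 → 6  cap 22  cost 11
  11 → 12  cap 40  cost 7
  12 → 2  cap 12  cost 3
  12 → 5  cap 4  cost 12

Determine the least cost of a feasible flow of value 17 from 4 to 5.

shortest-cost path #1: 4→8→1→3→5 push 4 @ unit cost 22 (adds 88)
shortest-cost path #2: 4→8→1→9→5 push 13 @ unit cost 23 (adds 299)
total cost = 387

Minimum cost for 17 units: 387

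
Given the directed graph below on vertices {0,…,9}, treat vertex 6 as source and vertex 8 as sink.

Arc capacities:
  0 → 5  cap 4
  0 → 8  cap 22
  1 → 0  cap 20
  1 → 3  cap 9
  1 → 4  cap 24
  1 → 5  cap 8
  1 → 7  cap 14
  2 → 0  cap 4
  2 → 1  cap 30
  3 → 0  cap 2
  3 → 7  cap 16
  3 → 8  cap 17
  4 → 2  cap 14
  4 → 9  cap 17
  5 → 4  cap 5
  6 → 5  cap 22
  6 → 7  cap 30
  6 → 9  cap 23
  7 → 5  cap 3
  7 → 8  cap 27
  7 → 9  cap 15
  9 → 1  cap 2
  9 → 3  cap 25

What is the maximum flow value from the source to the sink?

Maximum flow value: 53

augment #1: 6→7→8 bottleneck 27, total now 27
augment #2: 6→9→3→8 bottleneck 17, total now 44
augment #3: 6→9→1→0→8 bottleneck 2, total now 46
augment #4: 6→9→3→0→8 bottleneck 2, total now 48
augment #5: 6→5→4→2→0→8 bottleneck 4, total now 52
augment #6: 6→5→4→2→1→0→8 bottleneck 1, total now 53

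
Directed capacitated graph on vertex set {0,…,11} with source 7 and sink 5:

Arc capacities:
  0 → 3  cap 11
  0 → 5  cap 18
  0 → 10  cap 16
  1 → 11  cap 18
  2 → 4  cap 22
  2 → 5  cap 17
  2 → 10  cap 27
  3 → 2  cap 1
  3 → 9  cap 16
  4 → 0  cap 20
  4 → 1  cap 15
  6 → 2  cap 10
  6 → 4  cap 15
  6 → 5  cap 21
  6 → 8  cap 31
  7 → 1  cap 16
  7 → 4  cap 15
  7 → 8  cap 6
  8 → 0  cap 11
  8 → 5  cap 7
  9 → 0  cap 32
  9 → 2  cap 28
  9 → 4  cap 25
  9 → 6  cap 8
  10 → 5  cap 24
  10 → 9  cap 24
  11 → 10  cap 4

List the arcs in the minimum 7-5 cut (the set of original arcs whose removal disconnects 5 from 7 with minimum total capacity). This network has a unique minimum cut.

augment #1: 7→8→5 push 6
augment #2: 7→4→0→5 push 15
augment #3: 7→1→11→10→5 push 4
max flow = 25; residual-reachable set from 7 gives S-side
cut edges (S→T): {(7,4), (7,8), (11,10)} total cap 25

Min-cut arcs: {(7,4), (7,8), (11,10)} (total capacity 25)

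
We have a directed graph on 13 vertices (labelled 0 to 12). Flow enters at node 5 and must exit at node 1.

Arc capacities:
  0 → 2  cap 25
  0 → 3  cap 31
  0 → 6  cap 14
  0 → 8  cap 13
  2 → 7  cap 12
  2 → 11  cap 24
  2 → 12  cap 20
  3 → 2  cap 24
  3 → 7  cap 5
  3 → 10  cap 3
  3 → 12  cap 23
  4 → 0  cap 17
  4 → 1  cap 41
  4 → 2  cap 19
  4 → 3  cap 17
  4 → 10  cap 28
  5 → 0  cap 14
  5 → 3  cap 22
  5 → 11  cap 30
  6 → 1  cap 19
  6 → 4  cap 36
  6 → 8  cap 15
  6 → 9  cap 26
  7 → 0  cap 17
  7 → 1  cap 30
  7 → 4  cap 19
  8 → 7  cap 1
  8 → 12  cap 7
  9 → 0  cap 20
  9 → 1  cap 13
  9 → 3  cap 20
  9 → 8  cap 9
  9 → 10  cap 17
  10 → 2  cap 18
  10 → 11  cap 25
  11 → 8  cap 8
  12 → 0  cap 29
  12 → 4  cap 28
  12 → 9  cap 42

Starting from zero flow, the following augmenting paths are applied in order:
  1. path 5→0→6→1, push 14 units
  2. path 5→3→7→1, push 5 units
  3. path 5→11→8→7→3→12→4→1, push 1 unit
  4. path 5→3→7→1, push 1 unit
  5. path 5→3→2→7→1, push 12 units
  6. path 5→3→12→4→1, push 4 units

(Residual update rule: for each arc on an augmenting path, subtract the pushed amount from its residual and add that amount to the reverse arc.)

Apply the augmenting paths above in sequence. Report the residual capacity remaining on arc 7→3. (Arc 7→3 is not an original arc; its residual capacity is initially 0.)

Residual capacity of (7,3): 5

after path 1 (5→0→6→1, push 14): res(7,3)=0
after path 2 (5→3→7→1, push 5): res(7,3)=5
after path 3 (5→11→8→7→3→12→4→1, push 1): res(7,3)=4
after path 4 (5→3→7→1, push 1): res(7,3)=5
after path 5 (5→3→2→7→1, push 12): res(7,3)=5
after path 6 (5→3→12→4→1, push 4): res(7,3)=5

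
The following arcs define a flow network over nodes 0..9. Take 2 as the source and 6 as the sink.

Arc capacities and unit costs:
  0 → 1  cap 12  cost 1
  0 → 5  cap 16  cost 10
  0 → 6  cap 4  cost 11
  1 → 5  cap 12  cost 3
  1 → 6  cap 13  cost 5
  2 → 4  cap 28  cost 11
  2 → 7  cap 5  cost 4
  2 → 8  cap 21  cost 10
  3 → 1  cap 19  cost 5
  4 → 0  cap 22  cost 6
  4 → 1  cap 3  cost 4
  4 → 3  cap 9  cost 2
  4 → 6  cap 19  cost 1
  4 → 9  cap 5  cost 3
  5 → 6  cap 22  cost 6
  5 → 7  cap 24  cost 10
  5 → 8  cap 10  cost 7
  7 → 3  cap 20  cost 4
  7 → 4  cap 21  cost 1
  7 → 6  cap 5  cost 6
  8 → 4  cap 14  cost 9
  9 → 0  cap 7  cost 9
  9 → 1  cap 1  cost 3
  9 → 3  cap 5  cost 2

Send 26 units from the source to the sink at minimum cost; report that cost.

Minimum cost for 26 units: 318

shortest-cost path #1: 2→7→4→6 push 5 @ unit cost 6 (adds 30)
shortest-cost path #2: 2→4→6 push 14 @ unit cost 12 (adds 168)
shortest-cost path #3: 2→4→7→6 push 5 @ unit cost 16 (adds 80)
shortest-cost path #4: 2→4→1→6 push 2 @ unit cost 20 (adds 40)
total cost = 318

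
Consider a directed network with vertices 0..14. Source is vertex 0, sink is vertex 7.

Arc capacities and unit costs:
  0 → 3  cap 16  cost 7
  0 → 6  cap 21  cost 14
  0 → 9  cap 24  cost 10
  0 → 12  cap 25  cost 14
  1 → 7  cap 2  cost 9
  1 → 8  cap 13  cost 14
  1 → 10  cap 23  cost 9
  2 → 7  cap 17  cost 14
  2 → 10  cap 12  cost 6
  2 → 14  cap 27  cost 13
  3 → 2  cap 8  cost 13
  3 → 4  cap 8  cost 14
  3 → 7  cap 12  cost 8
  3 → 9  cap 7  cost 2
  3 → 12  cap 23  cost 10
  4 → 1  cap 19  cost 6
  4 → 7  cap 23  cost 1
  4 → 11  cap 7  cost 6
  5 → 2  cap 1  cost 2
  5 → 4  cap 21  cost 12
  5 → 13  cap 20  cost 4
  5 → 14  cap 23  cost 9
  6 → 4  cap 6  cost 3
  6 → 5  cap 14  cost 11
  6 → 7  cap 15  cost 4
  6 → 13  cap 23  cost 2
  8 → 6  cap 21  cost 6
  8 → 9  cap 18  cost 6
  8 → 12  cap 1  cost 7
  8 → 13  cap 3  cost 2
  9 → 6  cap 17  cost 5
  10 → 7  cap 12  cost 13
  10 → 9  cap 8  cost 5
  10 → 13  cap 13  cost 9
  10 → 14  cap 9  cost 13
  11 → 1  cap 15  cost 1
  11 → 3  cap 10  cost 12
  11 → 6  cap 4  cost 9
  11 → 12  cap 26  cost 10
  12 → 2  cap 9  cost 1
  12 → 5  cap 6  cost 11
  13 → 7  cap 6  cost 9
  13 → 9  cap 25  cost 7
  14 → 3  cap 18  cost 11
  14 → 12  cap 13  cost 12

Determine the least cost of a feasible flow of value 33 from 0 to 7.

shortest-cost path #1: 0→3→7 push 12 @ unit cost 15 (adds 180)
shortest-cost path #2: 0→6→7 push 15 @ unit cost 18 (adds 270)
shortest-cost path #3: 0→6→4→7 push 6 @ unit cost 18 (adds 108)
total cost = 558

Minimum cost for 33 units: 558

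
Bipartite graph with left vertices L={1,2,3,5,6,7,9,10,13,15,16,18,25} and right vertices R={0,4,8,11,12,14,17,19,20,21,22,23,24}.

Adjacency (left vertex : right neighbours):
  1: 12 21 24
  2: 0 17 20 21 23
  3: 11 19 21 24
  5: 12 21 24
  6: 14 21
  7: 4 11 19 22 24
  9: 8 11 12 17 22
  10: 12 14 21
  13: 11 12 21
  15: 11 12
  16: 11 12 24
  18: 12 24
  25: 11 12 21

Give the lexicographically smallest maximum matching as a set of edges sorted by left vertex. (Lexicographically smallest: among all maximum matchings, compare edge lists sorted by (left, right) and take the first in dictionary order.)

|M| = 9 (so the lex-smallest maximum matching has 9 edges)
process left vertices in ascending order; for each, take the smallest-labelled available neighbour that still permits 9 edges overall, or leave it unmatched if none does
lex-smallest matching: {1-12, 2-0, 3-19, 5-21, 6-14, 7-4, 9-8, 13-11, 16-24}

Lex-smallest maximum matching: {(1,12), (2,0), (3,19), (5,21), (6,14), (7,4), (9,8), (13,11), (16,24)}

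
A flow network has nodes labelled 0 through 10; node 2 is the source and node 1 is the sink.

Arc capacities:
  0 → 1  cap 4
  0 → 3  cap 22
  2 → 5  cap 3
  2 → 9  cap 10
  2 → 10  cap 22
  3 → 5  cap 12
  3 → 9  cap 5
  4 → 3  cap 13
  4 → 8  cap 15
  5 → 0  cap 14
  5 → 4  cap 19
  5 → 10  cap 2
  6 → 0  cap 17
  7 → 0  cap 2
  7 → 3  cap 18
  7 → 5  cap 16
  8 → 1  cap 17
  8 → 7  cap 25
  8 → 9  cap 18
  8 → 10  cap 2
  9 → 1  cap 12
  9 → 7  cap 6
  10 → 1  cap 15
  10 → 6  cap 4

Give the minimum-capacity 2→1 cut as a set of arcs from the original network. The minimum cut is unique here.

augment #1: 2→9→1 push 10
augment #2: 2→10→1 push 15
augment #3: 2→5→0→1 push 3
augment #4: 2→10→6→0→1 push 1
augment #5: 2→10→6→0→3→9→1 push 2
augment #6: 2→10→6→0→5→4→8→1 push 1
max flow = 32; residual-reachable set from 2 gives S-side
cut edges (S→T): {(2,5), (2,9), (10,1), (10,6)} total cap 32

Min-cut arcs: {(2,5), (2,9), (10,1), (10,6)} (total capacity 32)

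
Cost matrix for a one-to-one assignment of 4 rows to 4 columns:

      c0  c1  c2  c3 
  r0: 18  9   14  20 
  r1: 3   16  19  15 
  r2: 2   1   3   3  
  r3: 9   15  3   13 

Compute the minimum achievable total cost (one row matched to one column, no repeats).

Minimum assignment cost: 18

optimal assignment: row0→col1 (cost 9), row1→col0 (cost 3), row2→col3 (cost 3), row3→col2 (cost 3)
total = 9 + 3 + 3 + 3 = 18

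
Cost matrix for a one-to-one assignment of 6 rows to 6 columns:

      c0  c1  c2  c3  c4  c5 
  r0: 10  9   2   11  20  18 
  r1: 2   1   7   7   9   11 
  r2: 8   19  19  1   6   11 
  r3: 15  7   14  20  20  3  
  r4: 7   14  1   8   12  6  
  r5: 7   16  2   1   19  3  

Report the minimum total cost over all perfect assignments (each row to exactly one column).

optimal assignment: row0→col2 (cost 2), row1→col1 (cost 1), row2→col4 (cost 6), row3→col5 (cost 3), row4→col0 (cost 7), row5→col3 (cost 1)
total = 2 + 1 + 6 + 3 + 7 + 1 = 20

Minimum assignment cost: 20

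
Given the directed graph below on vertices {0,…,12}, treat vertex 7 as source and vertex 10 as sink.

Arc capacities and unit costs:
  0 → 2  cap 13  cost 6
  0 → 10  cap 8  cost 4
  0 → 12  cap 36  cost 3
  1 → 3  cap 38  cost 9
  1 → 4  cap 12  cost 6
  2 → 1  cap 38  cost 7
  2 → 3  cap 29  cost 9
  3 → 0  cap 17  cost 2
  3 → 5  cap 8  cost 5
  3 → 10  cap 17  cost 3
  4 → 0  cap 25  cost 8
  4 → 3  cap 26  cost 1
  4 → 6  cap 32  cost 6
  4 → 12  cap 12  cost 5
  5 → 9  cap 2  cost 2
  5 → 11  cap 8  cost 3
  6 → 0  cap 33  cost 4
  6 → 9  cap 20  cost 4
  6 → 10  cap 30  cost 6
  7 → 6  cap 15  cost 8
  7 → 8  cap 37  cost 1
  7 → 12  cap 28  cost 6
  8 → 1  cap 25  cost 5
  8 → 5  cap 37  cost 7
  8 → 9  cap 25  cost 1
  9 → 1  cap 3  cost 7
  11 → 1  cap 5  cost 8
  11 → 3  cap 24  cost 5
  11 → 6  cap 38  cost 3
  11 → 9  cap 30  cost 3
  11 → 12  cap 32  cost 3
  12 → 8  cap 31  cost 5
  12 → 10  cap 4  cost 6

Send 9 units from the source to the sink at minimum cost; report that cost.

shortest-cost path #1: 7→12→10 push 4 @ unit cost 12 (adds 48)
shortest-cost path #2: 7→6→10 push 5 @ unit cost 14 (adds 70)
total cost = 118

Minimum cost for 9 units: 118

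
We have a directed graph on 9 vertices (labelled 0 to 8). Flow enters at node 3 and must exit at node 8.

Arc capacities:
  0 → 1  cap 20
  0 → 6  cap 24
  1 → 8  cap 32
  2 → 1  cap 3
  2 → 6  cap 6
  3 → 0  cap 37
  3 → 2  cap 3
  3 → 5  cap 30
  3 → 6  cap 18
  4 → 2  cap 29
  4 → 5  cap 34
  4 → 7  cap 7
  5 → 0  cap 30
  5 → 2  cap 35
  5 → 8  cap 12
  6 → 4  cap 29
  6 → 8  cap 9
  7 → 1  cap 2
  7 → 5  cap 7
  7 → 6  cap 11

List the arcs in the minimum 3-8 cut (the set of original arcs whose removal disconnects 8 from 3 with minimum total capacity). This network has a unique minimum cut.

augment #1: 3→5→8 push 12
augment #2: 3→6→8 push 9
augment #3: 3→0→1→8 push 20
augment #4: 3→2→1→8 push 3
augment #5: 3→6→4→7→1→8 push 2
max flow = 46; residual-reachable set from 3 gives S-side
cut edges (S→T): {(0,1), (2,1), (5,8), (6,8), (7,1)} total cap 46

Min-cut arcs: {(0,1), (2,1), (5,8), (6,8), (7,1)} (total capacity 46)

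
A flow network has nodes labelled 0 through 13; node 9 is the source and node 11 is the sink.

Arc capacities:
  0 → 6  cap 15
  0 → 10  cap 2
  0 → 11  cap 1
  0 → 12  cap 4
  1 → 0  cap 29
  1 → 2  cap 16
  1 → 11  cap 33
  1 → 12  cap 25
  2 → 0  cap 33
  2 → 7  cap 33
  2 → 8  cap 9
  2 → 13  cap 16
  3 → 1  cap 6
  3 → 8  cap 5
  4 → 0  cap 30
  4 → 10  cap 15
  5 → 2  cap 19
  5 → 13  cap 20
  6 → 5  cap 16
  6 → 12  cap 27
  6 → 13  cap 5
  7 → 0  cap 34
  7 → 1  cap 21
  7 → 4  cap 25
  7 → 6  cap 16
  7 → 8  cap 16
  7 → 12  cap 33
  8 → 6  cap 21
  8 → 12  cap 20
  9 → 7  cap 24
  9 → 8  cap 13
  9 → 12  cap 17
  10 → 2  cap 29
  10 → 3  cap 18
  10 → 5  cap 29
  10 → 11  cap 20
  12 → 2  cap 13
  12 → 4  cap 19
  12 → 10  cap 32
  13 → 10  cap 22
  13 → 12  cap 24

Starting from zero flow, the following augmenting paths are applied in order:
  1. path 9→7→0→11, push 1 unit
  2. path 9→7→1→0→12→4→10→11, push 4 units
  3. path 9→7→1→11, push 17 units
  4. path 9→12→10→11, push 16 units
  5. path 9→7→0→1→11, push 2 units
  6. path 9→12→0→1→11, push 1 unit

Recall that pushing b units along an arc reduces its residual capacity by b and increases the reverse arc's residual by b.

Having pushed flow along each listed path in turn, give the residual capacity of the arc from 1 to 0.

after path 1 (9→7→0→11, push 1): res(1,0)=29
after path 2 (9→7→1→0→12→4→10→11, push 4): res(1,0)=25
after path 3 (9→7→1→11, push 17): res(1,0)=25
after path 4 (9→12→10→11, push 16): res(1,0)=25
after path 5 (9→7→0→1→11, push 2): res(1,0)=27
after path 6 (9→12→0→1→11, push 1): res(1,0)=28

Residual capacity of (1,0): 28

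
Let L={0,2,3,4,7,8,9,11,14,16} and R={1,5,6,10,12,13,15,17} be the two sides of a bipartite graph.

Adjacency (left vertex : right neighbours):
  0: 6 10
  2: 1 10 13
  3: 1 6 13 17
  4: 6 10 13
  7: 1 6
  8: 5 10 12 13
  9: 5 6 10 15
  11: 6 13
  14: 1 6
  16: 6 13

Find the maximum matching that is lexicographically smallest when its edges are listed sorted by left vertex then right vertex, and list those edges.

Lex-smallest maximum matching: {(0,6), (2,1), (3,17), (4,10), (8,5), (9,15), (11,13)}

|M| = 7 (so the lex-smallest maximum matching has 7 edges)
process left vertices in ascending order; for each, take the smallest-labelled available neighbour that still permits 7 edges overall, or leave it unmatched if none does
lex-smallest matching: {0-6, 2-1, 3-17, 4-10, 8-5, 9-15, 11-13}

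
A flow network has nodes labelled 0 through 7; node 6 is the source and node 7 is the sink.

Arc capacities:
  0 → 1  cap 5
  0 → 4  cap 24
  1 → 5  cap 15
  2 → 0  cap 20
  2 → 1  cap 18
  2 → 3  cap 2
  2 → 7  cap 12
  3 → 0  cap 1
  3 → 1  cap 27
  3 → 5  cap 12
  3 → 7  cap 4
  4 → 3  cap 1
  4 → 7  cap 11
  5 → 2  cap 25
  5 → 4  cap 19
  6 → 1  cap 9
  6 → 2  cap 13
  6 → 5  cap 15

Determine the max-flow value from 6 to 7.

augment #1: 6→2→7 bottleneck 12, total now 12
augment #2: 6→2→3→7 bottleneck 1, total now 13
augment #3: 6→5→4→7 bottleneck 11, total now 24
augment #4: 6→5→2→3→7 bottleneck 1, total now 25
augment #5: 6→5→4→3→7 bottleneck 1, total now 26

Maximum flow value: 26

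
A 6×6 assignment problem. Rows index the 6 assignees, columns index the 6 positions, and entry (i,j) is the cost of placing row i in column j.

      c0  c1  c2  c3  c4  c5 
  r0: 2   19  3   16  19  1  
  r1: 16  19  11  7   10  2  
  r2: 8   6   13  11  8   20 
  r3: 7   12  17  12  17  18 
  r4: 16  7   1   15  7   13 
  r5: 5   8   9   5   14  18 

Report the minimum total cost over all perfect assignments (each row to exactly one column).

Minimum assignment cost: 30

one of 3 optimal assignments: row0→col0 (cost 2), row1→col5 (cost 2), row2→col4 (cost 8), row3→col1 (cost 12), row4→col2 (cost 1), row5→col3 (cost 5)
total = 2 + 2 + 8 + 12 + 1 + 5 = 30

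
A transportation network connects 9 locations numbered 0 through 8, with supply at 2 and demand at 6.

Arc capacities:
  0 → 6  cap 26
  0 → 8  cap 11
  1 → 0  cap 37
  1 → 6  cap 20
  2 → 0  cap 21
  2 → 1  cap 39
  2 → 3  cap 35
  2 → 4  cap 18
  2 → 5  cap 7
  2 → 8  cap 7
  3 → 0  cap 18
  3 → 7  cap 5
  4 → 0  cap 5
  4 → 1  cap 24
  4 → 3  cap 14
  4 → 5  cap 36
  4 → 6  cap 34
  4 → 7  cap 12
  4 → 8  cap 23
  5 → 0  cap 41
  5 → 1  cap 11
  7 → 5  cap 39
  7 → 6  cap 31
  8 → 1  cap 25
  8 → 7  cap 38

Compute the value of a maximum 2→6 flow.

augment #1: 2→0→6 bottleneck 21, total now 21
augment #2: 2→1→6 bottleneck 20, total now 41
augment #3: 2→4→6 bottleneck 18, total now 59
augment #4: 2→1→0→6 bottleneck 5, total now 64
augment #5: 2→3→7→6 bottleneck 5, total now 69
augment #6: 2→8→7→6 bottleneck 7, total now 76
augment #7: 2→1→0→8→7→6 bottleneck 11, total now 87

Maximum flow value: 87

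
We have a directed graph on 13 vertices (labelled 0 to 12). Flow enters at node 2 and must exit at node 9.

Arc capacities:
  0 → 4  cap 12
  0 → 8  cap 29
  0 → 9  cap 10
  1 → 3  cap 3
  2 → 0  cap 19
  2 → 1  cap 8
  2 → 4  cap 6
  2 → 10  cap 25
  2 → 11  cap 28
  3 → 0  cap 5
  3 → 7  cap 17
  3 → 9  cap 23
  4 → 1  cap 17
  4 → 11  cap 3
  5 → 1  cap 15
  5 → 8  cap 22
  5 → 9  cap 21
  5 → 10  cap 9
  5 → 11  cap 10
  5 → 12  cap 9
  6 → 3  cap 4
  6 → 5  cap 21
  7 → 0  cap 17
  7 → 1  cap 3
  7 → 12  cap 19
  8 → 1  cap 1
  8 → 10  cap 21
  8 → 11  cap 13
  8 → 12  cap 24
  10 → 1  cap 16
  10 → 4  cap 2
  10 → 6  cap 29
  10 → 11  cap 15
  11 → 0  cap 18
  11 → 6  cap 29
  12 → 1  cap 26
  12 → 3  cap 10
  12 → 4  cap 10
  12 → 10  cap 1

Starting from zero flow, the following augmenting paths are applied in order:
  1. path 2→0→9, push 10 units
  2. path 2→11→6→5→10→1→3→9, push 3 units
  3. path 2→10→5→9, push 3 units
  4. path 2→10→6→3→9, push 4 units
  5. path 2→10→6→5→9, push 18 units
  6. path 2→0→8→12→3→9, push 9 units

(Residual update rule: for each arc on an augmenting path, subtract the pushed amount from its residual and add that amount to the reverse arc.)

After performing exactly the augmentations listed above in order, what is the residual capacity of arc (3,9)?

after path 1 (2→0→9, push 10): res(3,9)=23
after path 2 (2→11→6→5→10→1→3→9, push 3): res(3,9)=20
after path 3 (2→10→5→9, push 3): res(3,9)=20
after path 4 (2→10→6→3→9, push 4): res(3,9)=16
after path 5 (2→10→6→5→9, push 18): res(3,9)=16
after path 6 (2→0→8→12→3→9, push 9): res(3,9)=7

Residual capacity of (3,9): 7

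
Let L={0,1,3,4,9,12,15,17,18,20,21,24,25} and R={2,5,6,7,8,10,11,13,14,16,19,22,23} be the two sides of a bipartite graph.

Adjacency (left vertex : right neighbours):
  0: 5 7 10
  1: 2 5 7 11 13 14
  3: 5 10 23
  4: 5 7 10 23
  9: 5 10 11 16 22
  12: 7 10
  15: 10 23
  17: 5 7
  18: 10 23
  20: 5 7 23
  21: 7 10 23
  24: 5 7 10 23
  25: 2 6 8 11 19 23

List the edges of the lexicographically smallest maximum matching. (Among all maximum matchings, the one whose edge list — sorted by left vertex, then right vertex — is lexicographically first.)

|M| = 7 (so the lex-smallest maximum matching has 7 edges)
process left vertices in ascending order; for each, take the smallest-labelled available neighbour that still permits 7 edges overall, or leave it unmatched if none does
lex-smallest matching: {0-5, 1-2, 3-10, 4-7, 9-11, 15-23, 25-6}

Lex-smallest maximum matching: {(0,5), (1,2), (3,10), (4,7), (9,11), (15,23), (25,6)}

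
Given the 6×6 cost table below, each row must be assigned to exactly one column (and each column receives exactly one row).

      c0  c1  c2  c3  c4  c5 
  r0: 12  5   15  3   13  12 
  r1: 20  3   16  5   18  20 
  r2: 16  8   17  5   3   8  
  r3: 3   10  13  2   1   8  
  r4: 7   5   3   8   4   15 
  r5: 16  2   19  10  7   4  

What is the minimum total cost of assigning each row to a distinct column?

Minimum assignment cost: 19

optimal assignment: row0→col3 (cost 3), row1→col1 (cost 3), row2→col4 (cost 3), row3→col0 (cost 3), row4→col2 (cost 3), row5→col5 (cost 4)
total = 3 + 3 + 3 + 3 + 3 + 4 = 19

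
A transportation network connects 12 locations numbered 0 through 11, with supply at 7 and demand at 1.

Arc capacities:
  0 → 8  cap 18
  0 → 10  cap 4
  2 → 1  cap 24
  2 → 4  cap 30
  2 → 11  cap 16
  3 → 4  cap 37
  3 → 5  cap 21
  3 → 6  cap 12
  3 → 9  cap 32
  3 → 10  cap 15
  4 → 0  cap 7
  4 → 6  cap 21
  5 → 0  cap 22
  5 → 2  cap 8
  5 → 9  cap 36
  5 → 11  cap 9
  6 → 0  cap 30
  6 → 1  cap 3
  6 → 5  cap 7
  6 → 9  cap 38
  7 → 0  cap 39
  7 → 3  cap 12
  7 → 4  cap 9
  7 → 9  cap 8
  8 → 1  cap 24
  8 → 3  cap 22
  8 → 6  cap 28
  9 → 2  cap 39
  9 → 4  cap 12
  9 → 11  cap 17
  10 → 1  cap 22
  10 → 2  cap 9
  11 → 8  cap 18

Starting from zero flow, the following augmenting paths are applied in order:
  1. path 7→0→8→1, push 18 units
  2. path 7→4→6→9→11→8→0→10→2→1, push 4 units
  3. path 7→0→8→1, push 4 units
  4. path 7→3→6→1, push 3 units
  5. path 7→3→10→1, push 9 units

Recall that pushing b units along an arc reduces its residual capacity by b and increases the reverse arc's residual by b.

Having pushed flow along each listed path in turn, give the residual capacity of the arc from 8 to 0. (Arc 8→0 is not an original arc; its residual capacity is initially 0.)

after path 1 (7→0→8→1, push 18): res(8,0)=18
after path 2 (7→4→6→9→11→8→0→10→2→1, push 4): res(8,0)=14
after path 3 (7→0→8→1, push 4): res(8,0)=18
after path 4 (7→3→6→1, push 3): res(8,0)=18
after path 5 (7→3→10→1, push 9): res(8,0)=18

Residual capacity of (8,0): 18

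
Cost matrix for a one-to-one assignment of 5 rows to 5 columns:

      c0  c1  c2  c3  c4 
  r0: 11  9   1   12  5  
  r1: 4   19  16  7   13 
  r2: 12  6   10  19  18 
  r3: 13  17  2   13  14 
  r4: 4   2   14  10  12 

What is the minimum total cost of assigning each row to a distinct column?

Minimum assignment cost: 24

optimal assignment: row0→col4 (cost 5), row1→col3 (cost 7), row2→col1 (cost 6), row3→col2 (cost 2), row4→col0 (cost 4)
total = 5 + 7 + 6 + 2 + 4 = 24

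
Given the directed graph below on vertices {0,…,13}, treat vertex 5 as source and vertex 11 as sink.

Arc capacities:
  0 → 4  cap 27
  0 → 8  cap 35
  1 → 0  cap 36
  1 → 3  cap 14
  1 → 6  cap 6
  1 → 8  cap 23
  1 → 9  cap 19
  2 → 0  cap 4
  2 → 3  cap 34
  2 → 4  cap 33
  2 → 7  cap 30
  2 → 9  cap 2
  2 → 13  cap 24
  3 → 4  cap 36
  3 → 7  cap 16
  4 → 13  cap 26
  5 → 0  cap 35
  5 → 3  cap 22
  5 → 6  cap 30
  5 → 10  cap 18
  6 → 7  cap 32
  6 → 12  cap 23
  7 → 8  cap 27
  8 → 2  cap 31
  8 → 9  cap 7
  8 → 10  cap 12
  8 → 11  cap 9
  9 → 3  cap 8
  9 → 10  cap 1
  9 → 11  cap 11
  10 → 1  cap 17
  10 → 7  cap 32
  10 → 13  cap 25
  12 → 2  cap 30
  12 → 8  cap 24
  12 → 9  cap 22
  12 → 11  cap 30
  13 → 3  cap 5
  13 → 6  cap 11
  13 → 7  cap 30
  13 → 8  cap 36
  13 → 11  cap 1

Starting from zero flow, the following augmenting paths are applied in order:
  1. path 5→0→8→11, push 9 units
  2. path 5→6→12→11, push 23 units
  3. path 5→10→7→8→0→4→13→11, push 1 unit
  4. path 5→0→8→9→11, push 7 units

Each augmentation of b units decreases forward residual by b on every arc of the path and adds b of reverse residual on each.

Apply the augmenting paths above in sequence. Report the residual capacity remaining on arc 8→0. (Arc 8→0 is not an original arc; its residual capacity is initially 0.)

Residual capacity of (8,0): 15

after path 1 (5→0→8→11, push 9): res(8,0)=9
after path 2 (5→6→12→11, push 23): res(8,0)=9
after path 3 (5→10→7→8→0→4→13→11, push 1): res(8,0)=8
after path 4 (5→0→8→9→11, push 7): res(8,0)=15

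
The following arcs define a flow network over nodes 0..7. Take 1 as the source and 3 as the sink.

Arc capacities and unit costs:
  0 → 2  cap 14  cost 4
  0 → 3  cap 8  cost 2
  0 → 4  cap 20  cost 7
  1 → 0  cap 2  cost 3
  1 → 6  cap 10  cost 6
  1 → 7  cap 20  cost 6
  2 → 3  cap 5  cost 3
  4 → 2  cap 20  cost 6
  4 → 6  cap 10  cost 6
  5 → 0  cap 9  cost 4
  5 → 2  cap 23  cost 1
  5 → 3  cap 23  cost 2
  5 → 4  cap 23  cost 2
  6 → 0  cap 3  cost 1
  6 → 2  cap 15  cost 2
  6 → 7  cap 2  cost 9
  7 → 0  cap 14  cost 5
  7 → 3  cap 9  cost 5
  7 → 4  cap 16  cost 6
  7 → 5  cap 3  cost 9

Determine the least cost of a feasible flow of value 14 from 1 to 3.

Minimum cost for 14 units: 136

shortest-cost path #1: 1→0→3 push 2 @ unit cost 5 (adds 10)
shortest-cost path #2: 1→6→0→3 push 3 @ unit cost 9 (adds 27)
shortest-cost path #3: 1→7→3 push 9 @ unit cost 11 (adds 99)
total cost = 136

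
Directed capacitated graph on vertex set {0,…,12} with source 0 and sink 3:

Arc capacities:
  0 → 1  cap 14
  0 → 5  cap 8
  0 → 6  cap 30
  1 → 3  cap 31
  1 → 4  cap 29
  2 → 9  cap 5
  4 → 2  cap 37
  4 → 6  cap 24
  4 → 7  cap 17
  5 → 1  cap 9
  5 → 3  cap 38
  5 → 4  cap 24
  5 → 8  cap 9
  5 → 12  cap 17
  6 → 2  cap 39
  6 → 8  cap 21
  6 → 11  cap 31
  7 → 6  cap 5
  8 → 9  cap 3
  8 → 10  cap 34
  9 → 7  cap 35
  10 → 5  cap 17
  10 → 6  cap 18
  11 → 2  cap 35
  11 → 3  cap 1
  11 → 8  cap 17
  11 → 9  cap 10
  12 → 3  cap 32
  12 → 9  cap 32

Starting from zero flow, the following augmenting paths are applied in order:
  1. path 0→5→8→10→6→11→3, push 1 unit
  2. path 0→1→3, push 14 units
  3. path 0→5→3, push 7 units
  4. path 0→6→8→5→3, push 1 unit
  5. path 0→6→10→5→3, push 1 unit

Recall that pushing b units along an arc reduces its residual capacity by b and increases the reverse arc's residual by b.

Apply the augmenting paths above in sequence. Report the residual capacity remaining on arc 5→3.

Residual capacity of (5,3): 29

after path 1 (0→5→8→10→6→11→3, push 1): res(5,3)=38
after path 2 (0→1→3, push 14): res(5,3)=38
after path 3 (0→5→3, push 7): res(5,3)=31
after path 4 (0→6→8→5→3, push 1): res(5,3)=30
after path 5 (0→6→10→5→3, push 1): res(5,3)=29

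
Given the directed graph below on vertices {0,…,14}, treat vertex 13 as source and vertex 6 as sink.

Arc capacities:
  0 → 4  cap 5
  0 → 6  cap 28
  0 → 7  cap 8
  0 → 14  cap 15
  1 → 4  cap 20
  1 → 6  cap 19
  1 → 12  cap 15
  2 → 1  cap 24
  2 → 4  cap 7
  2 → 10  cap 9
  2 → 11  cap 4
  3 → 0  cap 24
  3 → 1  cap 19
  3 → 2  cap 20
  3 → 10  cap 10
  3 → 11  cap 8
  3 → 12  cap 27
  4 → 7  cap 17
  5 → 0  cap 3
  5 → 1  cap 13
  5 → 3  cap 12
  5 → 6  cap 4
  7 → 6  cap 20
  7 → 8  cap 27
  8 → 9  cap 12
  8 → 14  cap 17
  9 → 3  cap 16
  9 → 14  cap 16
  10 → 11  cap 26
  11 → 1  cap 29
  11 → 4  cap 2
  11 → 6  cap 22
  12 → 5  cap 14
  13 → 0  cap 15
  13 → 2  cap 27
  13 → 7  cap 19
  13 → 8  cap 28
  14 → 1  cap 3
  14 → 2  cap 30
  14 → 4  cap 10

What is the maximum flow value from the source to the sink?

augment #1: 13→0→6 bottleneck 15, total now 15
augment #2: 13→7→6 bottleneck 19, total now 34
augment #3: 13→2→1→6 bottleneck 19, total now 53
augment #4: 13→2→11→6 bottleneck 4, total now 57
augment #5: 13→2→4→7→6 bottleneck 1, total now 58
augment #6: 13→2→10→11→6 bottleneck 3, total now 61
augment #7: 13→8→9→3→0→6 bottleneck 12, total now 73
augment #8: 13→8→14→1→12→5→6 bottleneck 3, total now 76
augment #9: 13→8→14→2→10→11→6 bottleneck 6, total now 82
augment #10: 13→8→14→2→1→12→5→6 bottleneck 1, total now 83
augment #11: 13→8→14→2→1→12→5→0→6 bottleneck 1, total now 84
augment #12: 13→8→14→2→1→12→5→3→11→6 bottleneck 3, total now 87

Maximum flow value: 87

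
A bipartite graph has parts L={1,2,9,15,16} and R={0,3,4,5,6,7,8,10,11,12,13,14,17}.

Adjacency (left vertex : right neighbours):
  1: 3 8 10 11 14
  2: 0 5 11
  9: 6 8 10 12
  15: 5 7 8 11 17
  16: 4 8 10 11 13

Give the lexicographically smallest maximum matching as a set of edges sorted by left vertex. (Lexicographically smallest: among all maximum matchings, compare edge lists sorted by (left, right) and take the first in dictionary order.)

|M| = 5 (so the lex-smallest maximum matching has 5 edges)
process left vertices in ascending order; for each, take the smallest-labelled available neighbour that still permits 5 edges overall, or leave it unmatched if none does
lex-smallest matching: {1-3, 2-0, 9-6, 15-5, 16-4}

Lex-smallest maximum matching: {(1,3), (2,0), (9,6), (15,5), (16,4)}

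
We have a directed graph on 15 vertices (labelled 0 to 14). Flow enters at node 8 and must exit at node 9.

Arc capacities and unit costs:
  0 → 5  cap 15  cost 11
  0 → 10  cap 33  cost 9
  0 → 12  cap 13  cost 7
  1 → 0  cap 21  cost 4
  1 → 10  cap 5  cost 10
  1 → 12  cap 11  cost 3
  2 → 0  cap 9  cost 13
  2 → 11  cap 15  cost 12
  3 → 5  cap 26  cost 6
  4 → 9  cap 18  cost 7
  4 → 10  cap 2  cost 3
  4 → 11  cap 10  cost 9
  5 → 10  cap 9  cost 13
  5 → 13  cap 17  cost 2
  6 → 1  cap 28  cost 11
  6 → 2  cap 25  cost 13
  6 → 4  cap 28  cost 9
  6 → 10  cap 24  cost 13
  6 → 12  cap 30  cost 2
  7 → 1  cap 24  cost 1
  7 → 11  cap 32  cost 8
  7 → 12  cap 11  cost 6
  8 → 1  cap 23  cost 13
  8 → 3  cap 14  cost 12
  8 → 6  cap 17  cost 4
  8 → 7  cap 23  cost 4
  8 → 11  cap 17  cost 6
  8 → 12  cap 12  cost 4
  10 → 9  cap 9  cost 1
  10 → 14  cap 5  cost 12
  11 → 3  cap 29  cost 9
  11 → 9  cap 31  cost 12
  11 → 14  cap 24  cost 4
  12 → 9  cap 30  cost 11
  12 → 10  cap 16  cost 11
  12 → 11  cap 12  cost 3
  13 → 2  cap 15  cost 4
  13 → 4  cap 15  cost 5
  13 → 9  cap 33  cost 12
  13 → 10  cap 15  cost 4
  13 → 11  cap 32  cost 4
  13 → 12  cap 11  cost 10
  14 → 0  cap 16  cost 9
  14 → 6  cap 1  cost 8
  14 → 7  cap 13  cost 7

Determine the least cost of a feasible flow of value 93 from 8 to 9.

Minimum cost for 93 units: 2002

shortest-cost path #1: 8→12→9 push 12 @ unit cost 15 (adds 180)
shortest-cost path #2: 8→7→1→10→9 push 5 @ unit cost 16 (adds 80)
shortest-cost path #3: 8→6→12→9 push 17 @ unit cost 17 (adds 289)
shortest-cost path #4: 8→11→9 push 17 @ unit cost 18 (adds 306)
shortest-cost path #5: 8→7→1→12→9 push 1 @ unit cost 19 (adds 19)
shortest-cost path #6: 8→7→1→0→10→9 push 4 @ unit cost 19 (adds 76)
shortest-cost path #7: 8→7→1→12→6→4→9 push 10 @ unit cost 22 (adds 220)
shortest-cost path #8: 8→7→11→9 push 3 @ unit cost 24 (adds 72)
shortest-cost path #9: 8→3→5→13→10→0→1→7→11→9 push 4 @ unit cost 30 (adds 120)
shortest-cost path #10: 8→1→7→11→9 push 7 @ unit cost 32 (adds 224)
shortest-cost path #11: 8→3→5→13→9 push 10 @ unit cost 32 (adds 320)
shortest-cost path #12: 8→1→7→12→6→4→9 push 3 @ unit cost 32 (adds 96)
total cost = 2002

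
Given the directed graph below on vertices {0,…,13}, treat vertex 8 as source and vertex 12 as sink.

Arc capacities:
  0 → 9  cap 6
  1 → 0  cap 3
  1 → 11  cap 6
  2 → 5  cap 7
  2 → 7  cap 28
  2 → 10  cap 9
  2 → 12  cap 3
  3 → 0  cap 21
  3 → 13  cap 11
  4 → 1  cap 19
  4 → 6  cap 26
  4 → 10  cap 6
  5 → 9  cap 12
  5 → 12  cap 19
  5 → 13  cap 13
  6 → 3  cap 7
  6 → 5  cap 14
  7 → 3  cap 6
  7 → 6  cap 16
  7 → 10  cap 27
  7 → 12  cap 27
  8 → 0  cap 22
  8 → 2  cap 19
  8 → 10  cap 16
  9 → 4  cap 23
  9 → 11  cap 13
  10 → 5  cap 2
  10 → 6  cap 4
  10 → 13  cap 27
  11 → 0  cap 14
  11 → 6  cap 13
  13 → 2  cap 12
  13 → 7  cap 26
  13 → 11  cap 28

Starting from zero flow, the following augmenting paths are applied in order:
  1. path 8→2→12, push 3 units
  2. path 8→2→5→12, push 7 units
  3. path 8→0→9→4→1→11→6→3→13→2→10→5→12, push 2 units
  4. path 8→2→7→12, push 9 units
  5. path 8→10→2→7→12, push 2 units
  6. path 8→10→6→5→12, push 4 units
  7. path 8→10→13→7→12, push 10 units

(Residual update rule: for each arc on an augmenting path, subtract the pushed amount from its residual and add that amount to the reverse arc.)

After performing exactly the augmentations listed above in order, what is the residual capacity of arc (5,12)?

Residual capacity of (5,12): 6

after path 1 (8→2→12, push 3): res(5,12)=19
after path 2 (8→2→5→12, push 7): res(5,12)=12
after path 3 (8→0→9→4→1→11→6→3→13→2→10→5→12, push 2): res(5,12)=10
after path 4 (8→2→7→12, push 9): res(5,12)=10
after path 5 (8→10→2→7→12, push 2): res(5,12)=10
after path 6 (8→10→6→5→12, push 4): res(5,12)=6
after path 7 (8→10→13→7→12, push 10): res(5,12)=6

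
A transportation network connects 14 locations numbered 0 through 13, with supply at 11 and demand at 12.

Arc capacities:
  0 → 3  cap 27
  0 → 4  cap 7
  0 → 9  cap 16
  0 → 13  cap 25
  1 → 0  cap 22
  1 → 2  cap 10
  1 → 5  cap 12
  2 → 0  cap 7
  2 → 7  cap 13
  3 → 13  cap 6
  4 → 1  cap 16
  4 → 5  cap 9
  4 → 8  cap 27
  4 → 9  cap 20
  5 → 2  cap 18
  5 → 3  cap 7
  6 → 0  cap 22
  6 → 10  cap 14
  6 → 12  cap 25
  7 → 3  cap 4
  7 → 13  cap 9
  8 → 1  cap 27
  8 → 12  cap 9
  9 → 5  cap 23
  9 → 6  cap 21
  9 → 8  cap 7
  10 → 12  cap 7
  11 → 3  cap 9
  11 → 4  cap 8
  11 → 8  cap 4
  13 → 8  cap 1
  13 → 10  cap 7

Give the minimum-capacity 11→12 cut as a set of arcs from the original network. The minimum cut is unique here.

Min-cut arcs: {(3,13), (11,4), (11,8)} (total capacity 18)

augment #1: 11→8→12 push 4
augment #2: 11→4→8→12 push 5
augment #3: 11→3→13→10→12 push 6
augment #4: 11→4→9→6→12 push 3
max flow = 18; residual-reachable set from 11 gives S-side
cut edges (S→T): {(3,13), (11,4), (11,8)} total cap 18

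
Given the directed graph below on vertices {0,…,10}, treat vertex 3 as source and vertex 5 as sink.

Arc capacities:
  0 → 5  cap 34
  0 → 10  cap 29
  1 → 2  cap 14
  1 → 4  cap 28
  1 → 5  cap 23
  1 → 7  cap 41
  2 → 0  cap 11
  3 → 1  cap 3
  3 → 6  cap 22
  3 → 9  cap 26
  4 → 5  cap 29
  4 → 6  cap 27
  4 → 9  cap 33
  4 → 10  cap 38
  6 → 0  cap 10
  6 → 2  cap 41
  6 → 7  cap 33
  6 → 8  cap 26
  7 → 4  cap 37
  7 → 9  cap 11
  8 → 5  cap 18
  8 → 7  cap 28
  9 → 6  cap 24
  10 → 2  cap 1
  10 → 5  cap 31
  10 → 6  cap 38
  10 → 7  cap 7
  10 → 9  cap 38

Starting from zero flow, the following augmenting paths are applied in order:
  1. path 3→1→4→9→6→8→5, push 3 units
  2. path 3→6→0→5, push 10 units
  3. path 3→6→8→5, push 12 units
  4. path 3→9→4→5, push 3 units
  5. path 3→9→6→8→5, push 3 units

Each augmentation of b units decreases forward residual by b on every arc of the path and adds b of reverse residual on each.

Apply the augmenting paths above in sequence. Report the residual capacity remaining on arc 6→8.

Residual capacity of (6,8): 8

after path 1 (3→1→4→9→6→8→5, push 3): res(6,8)=23
after path 2 (3→6→0→5, push 10): res(6,8)=23
after path 3 (3→6→8→5, push 12): res(6,8)=11
after path 4 (3→9→4→5, push 3): res(6,8)=11
after path 5 (3→9→6→8→5, push 3): res(6,8)=8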